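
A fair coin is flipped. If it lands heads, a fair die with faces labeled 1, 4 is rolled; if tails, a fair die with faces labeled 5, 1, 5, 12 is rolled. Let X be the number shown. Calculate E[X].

E[X | heads] = (1+4)/2 = 5/2.
E[X | tails] = (5+1+5+12)/4 = 23/4.
E[X] = (1/2)·(5/2) + (1/2)·(23/4) = 33/8.

33/8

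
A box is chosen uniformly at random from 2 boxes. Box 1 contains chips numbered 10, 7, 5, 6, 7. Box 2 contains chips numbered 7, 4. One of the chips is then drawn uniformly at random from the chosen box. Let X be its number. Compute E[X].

25/4

E[X | box 1] = (10+7+5+6+7)/5 = 7.
E[X | box 2] = (7+4)/2 = 11/2.
By the law of total expectation,
E[X] = (1/2)·(7) + (1/2)·(11/2) = 25/4.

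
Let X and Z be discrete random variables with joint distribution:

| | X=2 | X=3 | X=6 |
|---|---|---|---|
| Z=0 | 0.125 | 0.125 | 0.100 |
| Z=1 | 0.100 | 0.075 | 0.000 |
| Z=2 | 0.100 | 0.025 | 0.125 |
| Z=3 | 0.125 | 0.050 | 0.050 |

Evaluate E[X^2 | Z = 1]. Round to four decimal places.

6.1429

P(Z = 1) = 0.175.
Σ X^2·P over the event = 4·(0.100) + 9·(0.075) = 1.075.
E[X^2 | Z = 1] = (1.075) / (0.175) = 6.1429.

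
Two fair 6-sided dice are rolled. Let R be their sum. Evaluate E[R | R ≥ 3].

P(R ≥ 3) = 35/36.
E[R | R ≥ 3] = (125/18) / (35/36) = 50/7.

50/7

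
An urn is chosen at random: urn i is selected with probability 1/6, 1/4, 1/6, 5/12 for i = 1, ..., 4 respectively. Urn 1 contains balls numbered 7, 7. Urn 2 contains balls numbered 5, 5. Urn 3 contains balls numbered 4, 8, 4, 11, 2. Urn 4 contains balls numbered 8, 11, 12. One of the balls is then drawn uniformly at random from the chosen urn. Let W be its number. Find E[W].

346/45

E[W | urn 1] = (7+7)/2 = 7.
E[W | urn 2] = (5+5)/2 = 5.
E[W | urn 3] = (4+8+4+11+2)/5 = 29/5.
E[W | urn 4] = (8+11+12)/3 = 31/3.
E[W] = (1/6)·(7) + (1/4)·(5) + (1/6)·(29/5) + (5/12)·(31/3) = 346/45.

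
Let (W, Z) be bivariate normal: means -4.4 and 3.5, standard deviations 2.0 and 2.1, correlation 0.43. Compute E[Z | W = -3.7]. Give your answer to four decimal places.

The regression of Z on W has slope ρ·σ_Z/σ_W and passes through (μ_W, μ_Z).
E[Z | W=-3.7] = 3.5 + (0.43)·(2.1/2.0)·(-3.7 − (-4.4)) = 3.5 + (0.4515)·(0.7) = 3.8161.

3.8161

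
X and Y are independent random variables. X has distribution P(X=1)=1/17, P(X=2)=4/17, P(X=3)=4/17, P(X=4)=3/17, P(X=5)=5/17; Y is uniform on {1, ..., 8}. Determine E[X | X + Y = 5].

11/4

P(X + Y = 5) = 3/34.
Summing X·P(x,y) over outcomes with X + Y = 5 gives 33/136.
E[X | X + Y = 5] = (33/136) / (3/34) = 11/4.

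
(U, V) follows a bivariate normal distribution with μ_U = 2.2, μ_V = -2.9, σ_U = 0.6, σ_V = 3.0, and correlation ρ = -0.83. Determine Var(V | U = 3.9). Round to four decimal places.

For a bivariate normal, Var(V | U=x) = σ_V²(1 − ρ²).
Var(V | U=3.9) = (3.0)²·(1 − (-0.83)²) = 9·0.3111 = 2.7999.

2.7999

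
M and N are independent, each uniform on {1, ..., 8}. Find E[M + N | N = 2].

Outcomes with N = 2: (1,2), (2,2), (3,2), (4,2), (5,2), (6,2), (7,2), (8,2), each with probability 1/64.
E[M + N | N = 2] = (3 + 4 + 5 + 6 + 7 + 8 + 9 + 10) / 8 = 13/2.

13/2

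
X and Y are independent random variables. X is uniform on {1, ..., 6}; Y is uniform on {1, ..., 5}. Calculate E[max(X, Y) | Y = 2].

11/3

Outcomes with Y = 2: (1,2), (2,2), (3,2), (4,2), (5,2), (6,2), each with probability 1/30.
E[max(X, Y) | Y = 2] = (2 + 2 + 3 + 4 + 5 + 6) / 6 = 11/3.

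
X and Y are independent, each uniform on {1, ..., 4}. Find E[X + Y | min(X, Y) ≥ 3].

Outcomes with min(X, Y) ≥ 3: (3,3), (3,4), (4,3), (4,4), each with probability 1/16.
E[X + Y | min(X, Y) ≥ 3] = (6 + 7 + 7 + 8) / 4 = 7.

7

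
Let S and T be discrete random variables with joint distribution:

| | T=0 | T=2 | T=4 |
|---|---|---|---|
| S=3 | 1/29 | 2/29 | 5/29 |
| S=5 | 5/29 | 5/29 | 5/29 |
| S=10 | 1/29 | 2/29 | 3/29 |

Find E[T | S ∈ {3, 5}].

54/23

P(S ∈ {3, 5}) = 23/29.
Σ T·P over the event = 0·(1/29) + 2·(2/29) + 4·(5/29) + 0·(5/29) + 2·(5/29) + 4·(5/29) = 54/29.
E[T | S ∈ {3, 5}] = (54/29) / (23/29) = 54/23.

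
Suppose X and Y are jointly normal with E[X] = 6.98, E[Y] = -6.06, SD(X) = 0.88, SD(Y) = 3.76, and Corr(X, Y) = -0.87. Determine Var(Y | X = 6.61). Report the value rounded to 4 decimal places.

3.4369

The conditional variance in a bivariate normal is σ_Y²(1 − ρ²), independent of x.
Var(Y | X=6.61) = (3.76)²·(1 − (-0.87)²) = 14.1376·0.2431 = 3.4369.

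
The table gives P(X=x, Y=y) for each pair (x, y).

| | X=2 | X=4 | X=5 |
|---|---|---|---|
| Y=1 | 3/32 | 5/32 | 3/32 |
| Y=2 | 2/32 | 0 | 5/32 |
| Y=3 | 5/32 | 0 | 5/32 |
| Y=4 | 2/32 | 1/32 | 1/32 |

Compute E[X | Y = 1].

41/11

P(Y = 1) = 11/32.
Summing X·P(X=x,Y=y) over the conditioning event gives 41/32.
E[X | Y = 1] = (41/32) / (11/32) = 41/11.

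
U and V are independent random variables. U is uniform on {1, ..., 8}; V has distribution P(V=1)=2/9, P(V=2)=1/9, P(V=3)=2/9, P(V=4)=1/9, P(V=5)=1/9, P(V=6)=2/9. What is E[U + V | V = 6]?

P(V = 6) = 2/9.
Summing (U+V)·P(x,y) over outcomes with V = 6 gives 7/3.
E[U + V | V = 6] = (7/3) / (2/9) = 21/2.

21/2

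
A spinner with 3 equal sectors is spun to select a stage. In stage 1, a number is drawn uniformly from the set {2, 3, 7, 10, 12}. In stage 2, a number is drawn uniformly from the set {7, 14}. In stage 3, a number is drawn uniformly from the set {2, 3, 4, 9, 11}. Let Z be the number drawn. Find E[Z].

77/10

E[Z | stage 1] = (2+3+7+10+12)/5 = 34/5.
E[Z | stage 2] = (7+14)/2 = 21/2.
E[Z | stage 3] = (2+3+4+9+11)/5 = 29/5.
E[Z] = (1/3)·(34/5) + (1/3)·(21/2) + (1/3)·(29/5) = 77/10.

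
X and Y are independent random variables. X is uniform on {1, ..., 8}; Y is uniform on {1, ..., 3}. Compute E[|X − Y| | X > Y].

32/9

P(X > Y) = 3/4.
Summing |X−Y|·P(x,y) over outcomes with X > Y gives 8/3.
E[|X − Y| | X > Y] = (8/3) / (3/4) = 32/9.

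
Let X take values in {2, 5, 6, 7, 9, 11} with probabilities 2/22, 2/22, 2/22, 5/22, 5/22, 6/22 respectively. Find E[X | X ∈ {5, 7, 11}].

111/13

P(X ∈ {5, 7, 11}) = 13/22.
Σ over the event: 5·1/11 + 7·5/22 + 11·3/11 = 111/22.
E[X | X ∈ {5, 7, 11}] = (111/22) / (13/22) = 111/13.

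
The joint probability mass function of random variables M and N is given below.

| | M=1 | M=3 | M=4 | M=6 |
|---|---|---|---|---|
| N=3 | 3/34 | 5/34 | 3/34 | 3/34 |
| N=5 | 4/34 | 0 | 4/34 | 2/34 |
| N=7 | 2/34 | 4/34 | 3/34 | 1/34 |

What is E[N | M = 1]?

43/9

P(M = 1) = 9/34.
Summing N·P(M=x,N=y) over the conditioning event gives 43/34.
E[N | M = 1] = (43/34) / (9/34) = 43/9.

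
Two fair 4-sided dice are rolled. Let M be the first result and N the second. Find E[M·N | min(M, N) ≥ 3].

Outcomes with min(M, N) ≥ 3: (3,3), (3,4), (4,3), (4,4), each with probability 1/16.
E[M·N | min(M, N) ≥ 3] = (9 + 12 + 12 + 16) / 4 = 49/4.

49/4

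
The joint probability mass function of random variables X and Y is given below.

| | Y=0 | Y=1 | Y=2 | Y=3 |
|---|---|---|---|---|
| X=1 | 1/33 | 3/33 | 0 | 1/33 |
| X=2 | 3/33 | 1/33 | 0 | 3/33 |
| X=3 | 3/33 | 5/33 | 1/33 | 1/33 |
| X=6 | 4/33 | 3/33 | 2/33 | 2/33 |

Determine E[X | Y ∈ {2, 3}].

37/10

P(Y ∈ {2, 3}) = 10/33.
Σ X·P over the event = 1·(1/33) + 2·(3/33) + 3·(1/33) + 3·(1/33) + 6·(2/33) + 6·(2/33) = 37/33.
E[X | Y ∈ {2, 3}] = (37/33) / (10/33) = 37/10.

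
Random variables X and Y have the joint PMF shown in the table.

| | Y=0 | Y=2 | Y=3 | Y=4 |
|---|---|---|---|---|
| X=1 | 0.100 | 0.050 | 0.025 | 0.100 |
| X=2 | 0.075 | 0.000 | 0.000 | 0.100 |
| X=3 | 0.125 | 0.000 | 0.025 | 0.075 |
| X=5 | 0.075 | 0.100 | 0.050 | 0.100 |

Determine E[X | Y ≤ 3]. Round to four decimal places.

3.0400

P(Y ≤ 3) = 0.625.
Summing X·P(X=x,Y=y) over the conditioning event gives 1.900.
E[X | Y ≤ 3] = (1.900) / (0.625) = 3.0400.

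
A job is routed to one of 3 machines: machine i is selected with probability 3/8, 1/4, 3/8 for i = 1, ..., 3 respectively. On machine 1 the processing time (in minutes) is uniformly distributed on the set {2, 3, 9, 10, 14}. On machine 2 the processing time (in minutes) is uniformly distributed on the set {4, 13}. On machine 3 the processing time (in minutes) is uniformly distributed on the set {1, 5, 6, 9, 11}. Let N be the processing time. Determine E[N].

59/8

E[N | machine 1] = (2+3+9+10+14)/5 = 38/5.
E[N | machine 2] = (4+13)/2 = 17/2.
E[N | machine 3] = (1+5+6+9+11)/5 = 32/5.
By the law of total expectation,
E[N] = (3/8)·(38/5) + (1/4)·(17/2) + (3/8)·(32/5) = 59/8.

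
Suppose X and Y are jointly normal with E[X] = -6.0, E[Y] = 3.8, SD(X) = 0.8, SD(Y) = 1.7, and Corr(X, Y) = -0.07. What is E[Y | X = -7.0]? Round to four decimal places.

E[Y | X=x] = μ_Y + ρ(σ_Y/σ_X)(x − μ_X) for jointly normal variables.
E[Y | X=-7.0] = 3.8 + (-0.07)·(1.7/0.8)·(-7.0 − (-6.0)) = 3.8 + (-0.14875)·(-1) = 3.9488.

3.9488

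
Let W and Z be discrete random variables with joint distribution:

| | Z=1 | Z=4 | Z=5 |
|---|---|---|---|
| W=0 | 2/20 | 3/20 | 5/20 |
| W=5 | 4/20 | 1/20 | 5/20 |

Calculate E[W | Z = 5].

5/2

P(Z = 5) = 1/2.
Σ W·P over the event = 0·(5/20) + 5·(5/20) = 5/4.
E[W | Z = 5] = (5/4) / (1/2) = 5/2.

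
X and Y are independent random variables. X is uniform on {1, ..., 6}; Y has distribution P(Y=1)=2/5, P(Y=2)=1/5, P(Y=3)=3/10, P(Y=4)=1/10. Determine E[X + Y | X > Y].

P(X > Y) = 13/20.
Summing (X+Y)·P(x,y) over outcomes with X > Y gives 81/20.
E[X + Y | X > Y] = (81/20) / (13/20) = 81/13.

81/13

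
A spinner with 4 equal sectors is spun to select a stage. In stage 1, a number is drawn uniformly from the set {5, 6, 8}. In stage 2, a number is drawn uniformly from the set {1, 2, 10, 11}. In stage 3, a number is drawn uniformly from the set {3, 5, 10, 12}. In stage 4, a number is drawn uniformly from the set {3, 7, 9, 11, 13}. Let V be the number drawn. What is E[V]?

853/120

E[V | stage 1] = (5+6+8)/3 = 19/3.
E[V | stage 2] = (1+2+10+11)/4 = 6.
E[V | stage 3] = (3+5+10+12)/4 = 15/2.
E[V | stage 4] = (3+7+9+11+13)/5 = 43/5.
By the law of total expectation,
E[V] = (1/4)·(19/3) + (1/4)·(6) + (1/4)·(15/2) + (1/4)·(43/5) = 853/120.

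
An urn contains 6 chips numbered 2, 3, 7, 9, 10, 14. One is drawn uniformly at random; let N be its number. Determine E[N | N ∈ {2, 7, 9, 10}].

7

P(N ∈ {2, 7, 9, 10}) = 2/3.
Σ over the event: 2·1/6 + 7·1/6 + 9·1/6 + 10·1/6 = 14/3.
E[N | N ∈ {2, 7, 9, 10}] = (14/3) / (2/3) = 7.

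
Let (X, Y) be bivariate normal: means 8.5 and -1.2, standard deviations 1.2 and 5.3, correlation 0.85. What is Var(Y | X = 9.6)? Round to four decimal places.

The conditional variance in a bivariate normal is σ_Y²(1 − ρ²), independent of x.
Var(Y | X=9.6) = (5.3)²·(1 − (0.85)²) = 28.09·0.2775 = 7.7950.

7.7950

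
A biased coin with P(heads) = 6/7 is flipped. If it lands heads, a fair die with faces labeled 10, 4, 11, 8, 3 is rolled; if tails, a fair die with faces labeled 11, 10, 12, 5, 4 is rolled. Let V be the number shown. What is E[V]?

258/35

E[V | heads] = (10+4+11+8+3)/5 = 36/5.
E[V | tails] = (11+10+12+5+4)/5 = 42/5.
By the law of total expectation,
E[V] = (6/7)·(36/5) + (1/7)·(42/5) = 258/35.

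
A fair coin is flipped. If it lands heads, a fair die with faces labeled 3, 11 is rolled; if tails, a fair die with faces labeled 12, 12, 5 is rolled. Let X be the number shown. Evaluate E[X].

25/3

E[X | heads] = (3+11)/2 = 7.
E[X | tails] = (12+12+5)/3 = 29/3.
By the law of total expectation,
E[X] = (1/2)·(7) + (1/2)·(29/3) = 25/3.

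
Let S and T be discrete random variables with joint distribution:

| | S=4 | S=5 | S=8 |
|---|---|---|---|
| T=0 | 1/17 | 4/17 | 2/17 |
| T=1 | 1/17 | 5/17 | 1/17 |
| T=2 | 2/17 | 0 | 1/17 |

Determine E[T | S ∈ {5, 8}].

8/13

P(S ∈ {5, 8}) = 13/17.
Summing T·P(S=x,T=y) over the conditioning event gives 8/17.
E[T | S ∈ {5, 8}] = (8/17) / (13/17) = 8/13.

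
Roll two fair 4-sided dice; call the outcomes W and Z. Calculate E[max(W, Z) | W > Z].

P(W > Z) = 3/8.
Summing max(W,Z)·P(x,y) over outcomes with W > Z gives 5/4.
E[max(W, Z) | W > Z] = (5/4) / (3/8) = 10/3.

10/3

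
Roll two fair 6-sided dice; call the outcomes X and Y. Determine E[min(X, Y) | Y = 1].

Outcomes with Y = 1: (1,1), (2,1), (3,1), (4,1), (5,1), (6,1), each with probability 1/36.
E[min(X, Y) | Y = 1] = (1 + 1 + 1 + 1 + 1 + 1) / 6 = 1.

1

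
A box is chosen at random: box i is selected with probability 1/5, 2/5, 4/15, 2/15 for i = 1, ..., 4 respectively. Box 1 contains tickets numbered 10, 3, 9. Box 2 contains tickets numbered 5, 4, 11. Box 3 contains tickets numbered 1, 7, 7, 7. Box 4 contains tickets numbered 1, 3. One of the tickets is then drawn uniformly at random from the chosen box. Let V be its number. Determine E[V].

88/15

E[V | box 1] = (10+3+9)/3 = 22/3.
E[V | box 2] = (5+4+11)/3 = 20/3.
E[V | box 3] = (1+7+7+7)/4 = 11/2.
E[V | box 4] = (1+3)/2 = 2.
E[V] = (1/5)·(22/3) + (2/5)·(20/3) + (4/15)·(11/2) + (2/15)·(2) = 88/15.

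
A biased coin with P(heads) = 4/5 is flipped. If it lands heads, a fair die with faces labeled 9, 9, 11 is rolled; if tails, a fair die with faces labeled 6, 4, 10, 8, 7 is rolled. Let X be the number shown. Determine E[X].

137/15

E[X | heads] = (9+9+11)/3 = 29/3.
E[X | tails] = (6+4+10+8+7)/5 = 7.
E[X] = (4/5)·(29/3) + (1/5)·(7) = 137/15.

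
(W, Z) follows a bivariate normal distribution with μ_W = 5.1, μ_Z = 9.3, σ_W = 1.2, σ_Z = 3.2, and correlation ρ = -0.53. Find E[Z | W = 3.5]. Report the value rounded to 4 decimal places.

11.5613

For a bivariate normal, E[Z | W=x] = μ_Z + ρ·(σ_Z/σ_W)·(x − μ_W).
E[Z | W=3.5] = 9.3 + (-0.53)·(3.2/1.2)·(3.5 − (5.1)) = 9.3 + (-1.4133)·(-1.6) = 11.5613.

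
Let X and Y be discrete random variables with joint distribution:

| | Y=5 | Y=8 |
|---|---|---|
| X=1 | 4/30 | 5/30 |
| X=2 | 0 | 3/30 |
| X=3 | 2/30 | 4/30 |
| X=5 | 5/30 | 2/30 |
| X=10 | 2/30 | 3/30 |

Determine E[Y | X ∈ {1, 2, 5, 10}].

53/8

P(X ∈ {1, 2, 5, 10}) = 4/5.
Σ Y·P over the event = 5·(4/30) + 8·(5/30) + 8·(3/30) + 5·(5/30) + 8·(2/30) + 5·(2/30) + 8·(3/30) = 53/10.
E[Y | X ∈ {1, 2, 5, 10}] = (53/10) / (4/5) = 53/8.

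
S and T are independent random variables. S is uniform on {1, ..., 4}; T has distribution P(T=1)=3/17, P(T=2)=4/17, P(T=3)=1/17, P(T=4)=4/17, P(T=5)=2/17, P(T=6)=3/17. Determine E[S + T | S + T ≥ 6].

P(S + T ≥ 6) = 19/34.
Summing (S+T)·P(x,y) over outcomes with S + T ≥ 6 gives 283/68.
E[S + T | S + T ≥ 6] = (283/68) / (19/34) = 283/38.

283/38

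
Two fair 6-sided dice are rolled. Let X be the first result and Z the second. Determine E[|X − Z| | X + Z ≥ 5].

P(X + Z ≥ 5) = 5/6.
Summing |X−Z|·P(x,y) over outcomes with X + Z ≥ 5 gives 16/9.
E[|X − Z| | X + Z ≥ 5] = (16/9) / (5/6) = 32/15.

32/15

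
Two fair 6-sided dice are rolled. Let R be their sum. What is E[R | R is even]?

7

P(R is even) = 1/2.
Σ over the event: 2·1/36 + 4·1/12 + 6·5/36 + 8·5/36 + 10·1/12 + 12·1/36 = 7/2.
E[R | R is even] = (7/2) / (1/2) = 7.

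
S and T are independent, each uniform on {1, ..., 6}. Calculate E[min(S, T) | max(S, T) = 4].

16/7

Outcomes with max(S, T) = 4: (1,4), (2,4), (3,4), (4,1), (4,2), (4,3), (4,4), each with probability 1/36.
E[min(S, T) | max(S, T) = 4] = (1 + 2 + 3 + 1 + 2 + 3 + 4) / 7 = 16/7.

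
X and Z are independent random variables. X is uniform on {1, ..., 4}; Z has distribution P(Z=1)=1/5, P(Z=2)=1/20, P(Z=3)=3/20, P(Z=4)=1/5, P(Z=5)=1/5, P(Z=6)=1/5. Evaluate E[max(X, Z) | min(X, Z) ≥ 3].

P(min(X, Z) ≥ 3) = 3/8.
Summing max(X,Z)·P(x,y) over outcomes with min(X, Z) ≥ 3 gives 141/80.
E[max(X, Z) | min(X, Z) ≥ 3] = (141/80) / (3/8) = 47/10.

47/10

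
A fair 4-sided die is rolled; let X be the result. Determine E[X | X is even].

Given X is even, X is equally likely to be any of {2, 4}.
E[X | X is even] = (2 + 4) / 2 = 3.

3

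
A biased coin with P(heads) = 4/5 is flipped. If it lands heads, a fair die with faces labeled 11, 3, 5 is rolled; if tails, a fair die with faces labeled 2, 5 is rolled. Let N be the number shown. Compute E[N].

173/30

E[N | heads] = (11+3+5)/3 = 19/3.
E[N | tails] = (2+5)/2 = 7/2.
E[N] = (4/5)·(19/3) + (1/5)·(7/2) = 173/30.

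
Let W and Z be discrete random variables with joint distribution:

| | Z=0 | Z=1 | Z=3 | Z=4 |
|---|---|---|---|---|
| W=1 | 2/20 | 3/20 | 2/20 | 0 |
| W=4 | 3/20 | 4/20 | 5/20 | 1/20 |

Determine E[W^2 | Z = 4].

P(Z = 4) = 1/20.
Σ W^2·P over the event = 16·(1/20) = 4/5.
E[W^2 | Z = 4] = (4/5) / (1/20) = 16.

16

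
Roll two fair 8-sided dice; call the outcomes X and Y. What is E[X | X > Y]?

P(X > Y) = 7/16.
Summing X·P(x,y) over outcomes with X > Y gives 21/8.
E[X | X > Y] = (21/8) / (7/16) = 6.

6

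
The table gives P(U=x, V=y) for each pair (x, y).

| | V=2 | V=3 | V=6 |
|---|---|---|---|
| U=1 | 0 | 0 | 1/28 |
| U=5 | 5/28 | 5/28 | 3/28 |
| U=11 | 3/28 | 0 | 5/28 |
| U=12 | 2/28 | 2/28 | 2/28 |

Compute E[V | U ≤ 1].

P(U ≤ 1) = 1/28.
Σ V·P over the event = 6·(1/28) = 3/14.
E[V | U ≤ 1] = (3/14) / (1/28) = 6.

6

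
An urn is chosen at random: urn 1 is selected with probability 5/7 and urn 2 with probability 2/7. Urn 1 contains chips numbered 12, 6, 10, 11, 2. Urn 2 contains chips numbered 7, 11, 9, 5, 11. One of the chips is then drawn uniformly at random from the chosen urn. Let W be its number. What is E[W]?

E[W | urn 1] = (12+6+10+11+2)/5 = 41/5.
E[W | urn 2] = (7+11+9+5+11)/5 = 43/5.
By the law of total expectation,
E[W] = (5/7)·(41/5) + (2/7)·(43/5) = 291/35.

291/35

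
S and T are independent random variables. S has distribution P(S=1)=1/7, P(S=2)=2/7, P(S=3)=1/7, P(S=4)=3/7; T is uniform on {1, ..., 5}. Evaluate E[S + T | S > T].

P(S > T) = 13/35.
Summing (S+T)·P(x,y) over outcomes with S > T gives 69/35.
E[S + T | S > T] = (69/35) / (13/35) = 69/13.

69/13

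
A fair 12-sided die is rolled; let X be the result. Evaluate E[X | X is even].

7

Given X is even, X is equally likely to be any of {2, 4, 6, 8, 10, 12}.
E[X | X is even] = (2 + 4 + 6 + 8 + 10 + 12) / 6 = 7.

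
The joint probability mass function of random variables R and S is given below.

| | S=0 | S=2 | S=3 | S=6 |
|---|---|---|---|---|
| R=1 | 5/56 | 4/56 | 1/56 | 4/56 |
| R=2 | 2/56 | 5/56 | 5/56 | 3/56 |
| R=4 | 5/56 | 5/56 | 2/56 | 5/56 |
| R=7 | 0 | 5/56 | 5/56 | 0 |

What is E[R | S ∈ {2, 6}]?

99/31

P(S ∈ {2, 6}) = 31/56.
Σ R·P over the event = 1·(4/56) + 1·(4/56) + 2·(5/56) + 2·(3/56) + 4·(5/56) + 4·(5/56) + 7·(5/56) = 99/56.
E[R | S ∈ {2, 6}] = (99/56) / (31/56) = 99/31.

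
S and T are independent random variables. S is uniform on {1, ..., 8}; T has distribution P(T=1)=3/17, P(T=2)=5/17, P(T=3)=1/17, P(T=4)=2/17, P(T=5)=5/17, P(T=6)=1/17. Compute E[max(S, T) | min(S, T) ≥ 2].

537/98

P(min(S, T) ≥ 2) = 49/68.
Summing max(S,T)·P(x,y) over outcomes with min(S, T) ≥ 2 gives 537/136.
E[max(S, T) | min(S, T) ≥ 2] = (537/136) / (49/68) = 537/98.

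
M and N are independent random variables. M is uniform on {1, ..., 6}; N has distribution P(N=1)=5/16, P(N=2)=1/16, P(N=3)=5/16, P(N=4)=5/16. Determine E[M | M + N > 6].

103/21

P(M + N > 6) = 7/16.
Summing M·P(x,y) over outcomes with M + N > 6 gives 103/48.
E[M | M + N > 6] = (103/48) / (7/16) = 103/21.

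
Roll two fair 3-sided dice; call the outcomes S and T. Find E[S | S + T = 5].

Outcomes with S + T = 5: (2,3), (3,2), each with probability 1/9.
E[S | S + T = 5] = (2 + 3) / 2 = 5/2.

5/2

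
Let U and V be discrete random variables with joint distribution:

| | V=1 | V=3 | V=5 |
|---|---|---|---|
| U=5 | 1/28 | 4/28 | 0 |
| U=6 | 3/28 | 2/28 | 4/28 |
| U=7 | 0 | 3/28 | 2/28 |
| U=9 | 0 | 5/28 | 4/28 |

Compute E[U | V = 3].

P(V = 3) = 1/2.
Σ U·P over the event = 5·(4/28) + 6·(2/28) + 7·(3/28) + 9·(5/28) = 7/2.
E[U | V = 3] = (7/2) / (1/2) = 7.

7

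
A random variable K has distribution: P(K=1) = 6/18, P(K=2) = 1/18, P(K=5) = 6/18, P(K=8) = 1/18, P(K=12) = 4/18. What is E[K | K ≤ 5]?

P(K ≤ 5) = 13/18.
Σ over the event: 1·1/3 + 2·1/18 + 5·1/3 = 19/9.
E[K | K ≤ 5] = (19/9) / (13/18) = 38/13.

38/13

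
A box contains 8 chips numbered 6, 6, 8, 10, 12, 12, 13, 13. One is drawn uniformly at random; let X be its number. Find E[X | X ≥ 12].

P(X ≥ 12) = 1/2.
Σ over the event: 12·1/4 + 13·1/4 = 25/4.
E[X | X ≥ 12] = (25/4) / (1/2) = 25/2.

25/2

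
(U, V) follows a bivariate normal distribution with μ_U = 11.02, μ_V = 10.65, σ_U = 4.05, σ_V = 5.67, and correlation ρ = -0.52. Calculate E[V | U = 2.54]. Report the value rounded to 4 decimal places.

16.8234

The regression of V on U has slope ρ·σ_V/σ_U and passes through (μ_U, μ_V).
E[V | U=2.54] = 10.65 + (-0.52)·(5.67/4.05)·(2.54 − (11.02)) = 10.65 + (-0.728)·(-8.48) = 16.8234.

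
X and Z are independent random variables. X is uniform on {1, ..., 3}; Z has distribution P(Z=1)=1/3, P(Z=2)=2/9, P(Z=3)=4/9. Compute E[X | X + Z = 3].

P(X + Z = 3) = 5/27.
Summing X·P(x,y) over outcomes with X + Z = 3 gives 8/27.
E[X | X + Z = 3] = (8/27) / (5/27) = 8/5.

8/5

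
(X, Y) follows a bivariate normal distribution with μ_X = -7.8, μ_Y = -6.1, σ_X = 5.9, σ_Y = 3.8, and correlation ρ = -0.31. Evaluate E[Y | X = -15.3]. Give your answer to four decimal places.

E[Y | X=x] = μ_Y + ρ(σ_Y/σ_X)(x − μ_X) for jointly normal variables.
E[Y | X=-15.3] = -6.1 + (-0.31)·(3.8/5.9)·(-15.3 − (-7.8)) = -6.1 + (-0.199661)·(-7.5) = -4.6025.

-4.6025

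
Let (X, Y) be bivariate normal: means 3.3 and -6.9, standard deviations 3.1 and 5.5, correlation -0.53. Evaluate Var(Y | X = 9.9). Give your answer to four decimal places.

21.7528

The conditional variance in a bivariate normal is σ_Y²(1 − ρ²), independent of x.
Var(Y | X=9.9) = (5.5)²·(1 − (-0.53)²) = 30.25·0.7191 = 21.7528.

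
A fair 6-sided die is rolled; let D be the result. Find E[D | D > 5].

Given D > 5, D is equally likely to be any of {6}.
E[D | D > 5] = (6) / 1 = 6.

6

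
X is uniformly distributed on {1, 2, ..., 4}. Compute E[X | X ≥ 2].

Given X ≥ 2, X is equally likely to be any of {2, 3, 4}.
E[X | X ≥ 2] = (2 + 3 + 4) / 3 = 3.

3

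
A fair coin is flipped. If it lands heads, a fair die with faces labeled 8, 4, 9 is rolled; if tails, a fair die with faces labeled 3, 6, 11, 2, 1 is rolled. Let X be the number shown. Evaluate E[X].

E[X | heads] = (8+4+9)/3 = 7.
E[X | tails] = (3+6+11+2+1)/5 = 23/5.
E[X] = (1/2)·(7) + (1/2)·(23/5) = 29/5.

29/5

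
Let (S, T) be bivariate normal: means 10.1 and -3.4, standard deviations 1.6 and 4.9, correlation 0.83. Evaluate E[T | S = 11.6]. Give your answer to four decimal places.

For a bivariate normal, E[T | S=x] = μ_T + ρ·(σ_T/σ_S)·(x − μ_S).
E[T | S=11.6] = -3.4 + (0.83)·(4.9/1.6)·(11.6 − (10.1)) = -3.4 + (2.54188)·(1.5) = 0.4128.

0.4128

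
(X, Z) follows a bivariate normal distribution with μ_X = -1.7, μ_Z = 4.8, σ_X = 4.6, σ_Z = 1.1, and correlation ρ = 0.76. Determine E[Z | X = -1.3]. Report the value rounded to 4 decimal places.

4.8727

The regression of Z on X has slope ρ·σ_Z/σ_X and passes through (μ_X, μ_Z).
E[Z | X=-1.3] = 4.8 + (0.76)·(1.1/4.6)·(-1.3 − (-1.7)) = 4.8 + (0.18174)·(0.4) = 4.8727.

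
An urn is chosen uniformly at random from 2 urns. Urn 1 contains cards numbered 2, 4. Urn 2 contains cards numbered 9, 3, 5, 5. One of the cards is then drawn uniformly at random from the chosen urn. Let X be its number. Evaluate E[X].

E[X | urn 1] = (2+4)/2 = 3.
E[X | urn 2] = (9+3+5+5)/4 = 11/2.
By the law of total expectation,
E[X] = (1/2)·(3) + (1/2)·(11/2) = 17/4.

17/4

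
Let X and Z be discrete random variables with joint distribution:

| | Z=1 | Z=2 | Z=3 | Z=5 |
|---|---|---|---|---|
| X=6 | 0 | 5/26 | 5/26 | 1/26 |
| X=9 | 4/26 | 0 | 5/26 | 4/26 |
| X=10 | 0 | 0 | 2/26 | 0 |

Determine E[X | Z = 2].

P(Z = 2) = 5/26.
Σ X·P over the event = 6·(5/26) = 15/13.
E[X | Z = 2] = (15/13) / (5/26) = 6.

6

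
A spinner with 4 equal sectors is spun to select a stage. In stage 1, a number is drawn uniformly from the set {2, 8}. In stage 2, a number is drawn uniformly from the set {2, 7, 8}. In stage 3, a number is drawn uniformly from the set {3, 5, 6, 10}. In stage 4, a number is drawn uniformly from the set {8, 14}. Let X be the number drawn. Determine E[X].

E[X | stage 1] = (2+8)/2 = 5.
E[X | stage 2] = (2+7+8)/3 = 17/3.
E[X | stage 3] = (3+5+6+10)/4 = 6.
E[X | stage 4] = (8+14)/2 = 11.
E[X] = (1/4)·(5) + (1/4)·(17/3) + (1/4)·(6) + (1/4)·(11) = 83/12.

83/12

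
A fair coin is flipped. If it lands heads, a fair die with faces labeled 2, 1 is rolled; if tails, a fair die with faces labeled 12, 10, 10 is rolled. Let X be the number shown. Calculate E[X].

73/12

E[X | heads] = (2+1)/2 = 3/2.
E[X | tails] = (12+10+10)/3 = 32/3.
By the law of total expectation,
E[X] = (1/2)·(3/2) + (1/2)·(32/3) = 73/12.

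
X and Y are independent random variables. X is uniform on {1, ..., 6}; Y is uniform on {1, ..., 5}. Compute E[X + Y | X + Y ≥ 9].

29/3

Outcomes with X + Y ≥ 9: (4,5), (5,4), (5,5), (6,3), (6,4), (6,5), each with probability 1/30.
E[X + Y | X + Y ≥ 9] = (9 + 9 + 10 + 9 + 10 + 11) / 6 = 29/3.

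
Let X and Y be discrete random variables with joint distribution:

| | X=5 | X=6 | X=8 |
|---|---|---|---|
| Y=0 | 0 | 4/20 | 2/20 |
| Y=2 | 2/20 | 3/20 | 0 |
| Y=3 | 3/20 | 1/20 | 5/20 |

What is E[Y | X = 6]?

9/8

P(X = 6) = 2/5.
Σ Y·P over the event = 0·(4/20) + 2·(3/20) + 3·(1/20) = 9/20.
E[Y | X = 6] = (9/20) / (2/5) = 9/8.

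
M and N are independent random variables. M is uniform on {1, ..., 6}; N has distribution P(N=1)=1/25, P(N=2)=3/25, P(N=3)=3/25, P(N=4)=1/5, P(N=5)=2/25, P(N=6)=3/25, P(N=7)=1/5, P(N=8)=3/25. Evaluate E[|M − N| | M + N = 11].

35/13

P(M + N = 11) = 13/150.
Summing |M−N|·P(x,y) over outcomes with M + N = 11 gives 7/30.
E[|M − N| | M + N = 11] = (7/30) / (13/150) = 35/13.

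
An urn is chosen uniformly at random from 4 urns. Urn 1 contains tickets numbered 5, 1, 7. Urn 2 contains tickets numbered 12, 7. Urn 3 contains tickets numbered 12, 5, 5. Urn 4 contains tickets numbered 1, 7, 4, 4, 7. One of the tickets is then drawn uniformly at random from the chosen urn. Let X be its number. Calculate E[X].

773/120

E[X | urn 1] = (5+1+7)/3 = 13/3.
E[X | urn 2] = (12+7)/2 = 19/2.
E[X | urn 3] = (12+5+5)/3 = 22/3.
E[X | urn 4] = (1+7+4+4+7)/5 = 23/5.
E[X] = (1/4)·(13/3) + (1/4)·(19/2) + (1/4)·(22/3) + (1/4)·(23/5) = 773/120.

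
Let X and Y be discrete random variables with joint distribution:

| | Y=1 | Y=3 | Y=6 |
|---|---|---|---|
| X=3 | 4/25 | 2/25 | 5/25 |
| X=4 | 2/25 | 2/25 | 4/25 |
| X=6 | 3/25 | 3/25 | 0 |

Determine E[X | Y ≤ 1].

38/9

P(Y ≤ 1) = 9/25.
Σ X·P over the event = 3·(4/25) + 4·(2/25) + 6·(3/25) = 38/25.
E[X | Y ≤ 1] = (38/25) / (9/25) = 38/9.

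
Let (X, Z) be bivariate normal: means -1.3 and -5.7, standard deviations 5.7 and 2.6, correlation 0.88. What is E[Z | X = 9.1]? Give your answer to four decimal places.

The regression of Z on X has slope ρ·σ_Z/σ_X and passes through (μ_X, μ_Z).
E[Z | X=9.1] = -5.7 + (0.88)·(2.6/5.7)·(9.1 − (-1.3)) = -5.7 + (0.4014)·(10.4) = -1.5254.

-1.5254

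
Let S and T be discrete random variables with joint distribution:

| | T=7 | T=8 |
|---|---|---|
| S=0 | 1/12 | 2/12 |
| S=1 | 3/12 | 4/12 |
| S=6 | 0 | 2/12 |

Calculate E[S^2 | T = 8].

P(T = 8) = 2/3.
Σ S^2·P over the event = 0·(2/12) + 1·(4/12) + 36·(2/12) = 19/3.
E[S^2 | T = 8] = (19/3) / (2/3) = 19/2.

19/2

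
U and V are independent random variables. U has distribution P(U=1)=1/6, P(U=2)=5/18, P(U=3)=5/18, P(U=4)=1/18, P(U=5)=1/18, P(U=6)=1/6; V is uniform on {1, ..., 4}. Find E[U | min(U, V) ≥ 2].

52/15

P(min(U, V) ≥ 2) = 5/8.
Summing U·P(x,y) over outcomes with min(U, V) ≥ 2 gives 13/6.
E[U | min(U, V) ≥ 2] = (13/6) / (5/8) = 52/15.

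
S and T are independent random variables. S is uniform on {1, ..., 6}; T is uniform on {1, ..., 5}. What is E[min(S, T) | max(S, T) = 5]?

25/9

P(max(S, T) = 5) = 3/10.
Summing min(S,T)·P(x,y) over outcomes with max(S, T) = 5 gives 5/6.
E[min(S, T) | max(S, T) = 5] = (5/6) / (3/10) = 25/9.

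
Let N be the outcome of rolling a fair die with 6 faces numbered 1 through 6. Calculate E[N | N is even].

4

Given N is even, N is equally likely to be any of {2, 4, 6}.
E[N | N is even] = (2 + 4 + 6) / 3 = 4.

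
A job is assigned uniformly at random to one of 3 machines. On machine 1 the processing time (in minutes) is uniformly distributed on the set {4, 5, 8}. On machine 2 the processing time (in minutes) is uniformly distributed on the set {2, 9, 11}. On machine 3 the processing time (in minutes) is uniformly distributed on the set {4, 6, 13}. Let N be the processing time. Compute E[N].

62/9

E[N | machine 1] = (4+5+8)/3 = 17/3.
E[N | machine 2] = (2+9+11)/3 = 22/3.
E[N | machine 3] = (4+6+13)/3 = 23/3.
E[N] = (1/3)·(17/3) + (1/3)·(22/3) + (1/3)·(23/3) = 62/9.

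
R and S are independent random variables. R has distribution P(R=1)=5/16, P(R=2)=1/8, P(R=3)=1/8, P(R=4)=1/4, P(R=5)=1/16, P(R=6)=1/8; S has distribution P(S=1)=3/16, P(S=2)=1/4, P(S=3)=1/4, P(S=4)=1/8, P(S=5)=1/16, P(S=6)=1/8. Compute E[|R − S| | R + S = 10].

P(R + S = 10) = 13/256.
Summing |R−S|·P(x,y) over outcomes with R + S = 10 gives 3/32.
E[|R − S| | R + S = 10] = (3/32) / (13/256) = 24/13.

24/13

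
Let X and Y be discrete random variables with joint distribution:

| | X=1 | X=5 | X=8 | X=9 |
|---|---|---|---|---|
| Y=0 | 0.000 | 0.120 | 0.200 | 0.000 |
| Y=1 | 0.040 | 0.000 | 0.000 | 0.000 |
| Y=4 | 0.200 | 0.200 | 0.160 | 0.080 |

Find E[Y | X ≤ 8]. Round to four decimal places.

2.4783

P(X ≤ 8) = 0.920.
Σ Y·P over the event = 1·(0.040) + 4·(0.200) + 0·(0.120) + 4·(0.200) + 0·(0.200) + 4·(0.160) = 2.280.
E[Y | X ≤ 8] = (2.280) / (0.920) = 2.4783.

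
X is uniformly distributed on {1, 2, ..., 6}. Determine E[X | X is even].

Given X is even, X is equally likely to be any of {2, 4, 6}.
E[X | X is even] = (2 + 4 + 6) / 3 = 4.

4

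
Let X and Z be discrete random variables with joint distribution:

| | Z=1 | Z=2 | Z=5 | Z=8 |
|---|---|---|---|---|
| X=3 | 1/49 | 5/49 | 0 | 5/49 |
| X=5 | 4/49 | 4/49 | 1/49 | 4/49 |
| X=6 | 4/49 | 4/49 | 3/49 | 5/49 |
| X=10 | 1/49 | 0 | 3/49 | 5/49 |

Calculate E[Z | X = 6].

P(X = 6) = 16/49.
Σ Z·P over the event = 1·(4/49) + 2·(4/49) + 5·(3/49) + 8·(5/49) = 67/49.
E[Z | X = 6] = (67/49) / (16/49) = 67/16.

67/16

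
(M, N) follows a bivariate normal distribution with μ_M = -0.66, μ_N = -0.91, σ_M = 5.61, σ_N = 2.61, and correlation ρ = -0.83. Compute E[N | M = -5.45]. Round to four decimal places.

0.9397

The regression of N on M has slope ρ·σ_N/σ_M and passes through (μ_M, μ_N).
E[N | M=-5.45] = -0.91 + (-0.83)·(2.61/5.61)·(-5.45 − (-0.66)) = -0.91 + (-0.38615)·(-4.79) = 0.9397.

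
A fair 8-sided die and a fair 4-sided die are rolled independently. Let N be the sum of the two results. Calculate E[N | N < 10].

80/13

P(N < 10) = 13/16.
Σ over the event: 2·1/32 + 3·1/16 + 4·3/32 + 5·1/8 + 6·1/8 + 7·1/8 + 8·1/8 + 9·1/8 = 5.
E[N | N < 10] = (5) / (13/16) = 80/13.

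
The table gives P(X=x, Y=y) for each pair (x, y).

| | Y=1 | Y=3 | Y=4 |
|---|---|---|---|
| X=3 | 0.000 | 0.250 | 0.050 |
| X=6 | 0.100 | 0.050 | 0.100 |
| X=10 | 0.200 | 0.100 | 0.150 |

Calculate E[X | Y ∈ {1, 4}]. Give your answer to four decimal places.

P(Y ∈ {1, 4}) = 0.600.
Σ X·P over the event = 3·(0.050) + 6·(0.100) + 6·(0.100) + 10·(0.200) + 10·(0.150) = 4.850.
E[X | Y ∈ {1, 4}] = (4.850) / (0.600) = 8.0833.

8.0833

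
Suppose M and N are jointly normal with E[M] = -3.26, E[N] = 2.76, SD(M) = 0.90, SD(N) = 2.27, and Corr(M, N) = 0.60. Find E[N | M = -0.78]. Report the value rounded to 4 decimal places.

E[N | M=x] = μ_N + ρ(σ_N/σ_M)(x − μ_M) for jointly normal variables.
E[N | M=-0.78] = 2.76 + (0.60)·(2.27/0.90)·(-0.78 − (-3.26)) = 2.76 + (1.51333)·(2.48) = 6.5131.

6.5131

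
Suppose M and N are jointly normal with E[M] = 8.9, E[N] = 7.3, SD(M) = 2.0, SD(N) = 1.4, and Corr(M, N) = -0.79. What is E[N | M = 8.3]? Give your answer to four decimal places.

7.6318

E[N | M=x] = μ_N + ρ(σ_N/σ_M)(x − μ_M) for jointly normal variables.
E[N | M=8.3] = 7.3 + (-0.79)·(1.4/2.0)·(8.3 − (8.9)) = 7.3 + (-0.553)·(-0.6) = 7.6318.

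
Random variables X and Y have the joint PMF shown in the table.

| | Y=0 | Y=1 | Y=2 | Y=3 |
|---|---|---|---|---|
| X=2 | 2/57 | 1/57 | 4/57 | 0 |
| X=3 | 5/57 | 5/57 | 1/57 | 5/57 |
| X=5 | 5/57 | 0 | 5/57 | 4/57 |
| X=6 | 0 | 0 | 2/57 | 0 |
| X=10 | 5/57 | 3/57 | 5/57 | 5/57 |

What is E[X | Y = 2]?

P(Y = 2) = 17/57.
Σ X·P over the event = 2·(4/57) + 3·(1/57) + 5·(5/57) + 6·(2/57) + 10·(5/57) = 98/57.
E[X | Y = 2] = (98/57) / (17/57) = 98/17.

98/17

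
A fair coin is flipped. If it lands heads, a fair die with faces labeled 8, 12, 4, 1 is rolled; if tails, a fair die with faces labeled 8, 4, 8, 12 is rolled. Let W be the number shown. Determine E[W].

E[W | heads] = (8+12+4+1)/4 = 25/4.
E[W | tails] = (8+4+8+12)/4 = 8.
By the law of total expectation,
E[W] = (1/2)·(25/4) + (1/2)·(8) = 57/8.

57/8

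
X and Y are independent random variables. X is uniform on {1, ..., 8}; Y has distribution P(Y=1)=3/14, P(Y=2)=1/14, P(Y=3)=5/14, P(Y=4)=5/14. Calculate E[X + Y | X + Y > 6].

P(X + Y > 6) = 17/28.
Summing (X+Y)·P(x,y) over outcomes with X + Y > 6 gives 11/2.
E[X + Y | X + Y > 6] = (11/2) / (17/28) = 154/17.

154/17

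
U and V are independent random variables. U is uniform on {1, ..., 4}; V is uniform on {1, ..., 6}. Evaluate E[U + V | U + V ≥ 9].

28/3

Outcomes with U + V ≥ 9: (3,6), (4,5), (4,6), each with probability 1/24.
E[U + V | U + V ≥ 9] = (9 + 9 + 10) / 3 = 28/3.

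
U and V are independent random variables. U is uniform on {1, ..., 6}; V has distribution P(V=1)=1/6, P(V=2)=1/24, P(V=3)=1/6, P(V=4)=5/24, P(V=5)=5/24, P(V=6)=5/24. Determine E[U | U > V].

81/17

P(U > V) = 17/48.
Summing U·P(x,y) over outcomes with U > V gives 27/16.
E[U | U > V] = (27/16) / (17/48) = 81/17.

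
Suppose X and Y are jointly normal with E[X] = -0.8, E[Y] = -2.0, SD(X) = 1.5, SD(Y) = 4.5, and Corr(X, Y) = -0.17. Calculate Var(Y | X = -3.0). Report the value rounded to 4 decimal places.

19.6648

For a bivariate normal, Var(Y | X=x) = σ_Y²(1 − ρ²).
Var(Y | X=-3.0) = (4.5)²·(1 − (-0.17)²) = 20.25·0.9711 = 19.6648.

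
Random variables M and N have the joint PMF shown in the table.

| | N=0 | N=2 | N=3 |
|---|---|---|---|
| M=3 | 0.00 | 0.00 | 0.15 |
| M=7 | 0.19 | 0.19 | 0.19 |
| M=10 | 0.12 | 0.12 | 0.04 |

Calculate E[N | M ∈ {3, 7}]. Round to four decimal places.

P(M ∈ {3, 7}) = 0.72.
Σ N·P over the event = 3·(0.15) + 0·(0.19) + 2·(0.19) + 3·(0.19) = 1.40.
E[N | M ∈ {3, 7}] = (1.40) / (0.72) = 1.9444.

1.9444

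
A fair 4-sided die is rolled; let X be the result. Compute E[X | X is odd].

Given X is odd, X is equally likely to be any of {1, 3}.
E[X | X is odd] = (1 + 3) / 2 = 2.

2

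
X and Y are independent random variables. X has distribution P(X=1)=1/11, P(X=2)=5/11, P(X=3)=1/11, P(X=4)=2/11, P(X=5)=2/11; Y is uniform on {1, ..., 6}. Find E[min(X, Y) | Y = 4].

30/11

P(Y = 4) = 1/6.
Summing min(X,Y)·P(x,y) over outcomes with Y = 4 gives 5/11.
E[min(X, Y) | Y = 4] = (5/11) / (1/6) = 30/11.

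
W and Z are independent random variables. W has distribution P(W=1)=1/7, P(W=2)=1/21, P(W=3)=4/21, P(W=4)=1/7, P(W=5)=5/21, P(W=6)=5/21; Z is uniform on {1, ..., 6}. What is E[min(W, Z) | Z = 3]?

8/3

P(Z = 3) = 1/6.
Summing min(W,Z)·P(x,y) over outcomes with Z = 3 gives 4/9.
E[min(W, Z) | Z = 3] = (4/9) / (1/6) = 8/3.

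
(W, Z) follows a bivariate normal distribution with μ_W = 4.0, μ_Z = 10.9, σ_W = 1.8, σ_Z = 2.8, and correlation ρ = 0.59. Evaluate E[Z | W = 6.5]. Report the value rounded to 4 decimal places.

13.1944

The regression of Z on W has slope ρ·σ_Z/σ_W and passes through (μ_W, μ_Z).
E[Z | W=6.5] = 10.9 + (0.59)·(2.8/1.8)·(6.5 − (4.0)) = 10.9 + (0.917778)·(2.5) = 13.1944.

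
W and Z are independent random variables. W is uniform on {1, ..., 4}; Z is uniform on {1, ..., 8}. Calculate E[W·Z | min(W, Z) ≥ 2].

P(min(W, Z) ≥ 2) = 21/32.
Summing WZ·P(x,y) over outcomes with min(W, Z) ≥ 2 gives 315/32.
E[W·Z | min(W, Z) ≥ 2] = (315/32) / (21/32) = 15.

15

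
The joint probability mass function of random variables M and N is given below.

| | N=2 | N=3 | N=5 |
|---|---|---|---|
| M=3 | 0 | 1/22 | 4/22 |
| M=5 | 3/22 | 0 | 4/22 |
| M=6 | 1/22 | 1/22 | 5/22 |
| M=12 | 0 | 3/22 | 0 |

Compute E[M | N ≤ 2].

21/4

P(N ≤ 2) = 2/11.
Σ M·P over the event = 5·(3/22) + 6·(1/22) = 21/22.
E[M | N ≤ 2] = (21/22) / (2/11) = 21/4.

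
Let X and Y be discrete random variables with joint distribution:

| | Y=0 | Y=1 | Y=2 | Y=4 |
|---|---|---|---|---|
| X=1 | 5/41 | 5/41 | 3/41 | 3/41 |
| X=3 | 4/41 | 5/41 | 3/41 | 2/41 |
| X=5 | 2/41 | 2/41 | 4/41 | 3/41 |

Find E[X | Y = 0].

27/11

P(Y = 0) = 11/41.
Σ X·P over the event = 1·(5/41) + 3·(4/41) + 5·(2/41) = 27/41.
E[X | Y = 0] = (27/41) / (11/41) = 27/11.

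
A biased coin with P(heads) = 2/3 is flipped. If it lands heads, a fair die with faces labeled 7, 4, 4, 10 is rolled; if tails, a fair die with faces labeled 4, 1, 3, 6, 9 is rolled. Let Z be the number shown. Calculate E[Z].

E[Z | heads] = (7+4+4+10)/4 = 25/4.
E[Z | tails] = (4+1+3+6+9)/5 = 23/5.
By the law of total expectation,
E[Z] = (2/3)·(25/4) + (1/3)·(23/5) = 57/10.

57/10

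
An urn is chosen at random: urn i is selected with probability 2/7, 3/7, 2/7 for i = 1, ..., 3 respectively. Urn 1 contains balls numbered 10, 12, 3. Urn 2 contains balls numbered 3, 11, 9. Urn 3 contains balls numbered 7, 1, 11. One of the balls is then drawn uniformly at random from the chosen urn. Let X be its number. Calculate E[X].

E[X | urn 1] = (10+12+3)/3 = 25/3.
E[X | urn 2] = (3+11+9)/3 = 23/3.
E[X | urn 3] = (7+1+11)/3 = 19/3.
By the law of total expectation,
E[X] = (2/7)·(25/3) + (3/7)·(23/3) + (2/7)·(19/3) = 157/21.

157/21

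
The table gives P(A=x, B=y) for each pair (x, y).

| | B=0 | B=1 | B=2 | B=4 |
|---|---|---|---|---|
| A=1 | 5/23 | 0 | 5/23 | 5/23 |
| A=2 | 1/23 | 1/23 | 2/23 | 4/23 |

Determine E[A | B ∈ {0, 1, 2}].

9/7

P(B ∈ {0, 1, 2}) = 14/23.
Σ A·P over the event = 1·(5/23) + 1·(5/23) + 2·(1/23) + 2·(1/23) + 2·(2/23) = 18/23.
E[A | B ∈ {0, 1, 2}] = (18/23) / (14/23) = 9/7.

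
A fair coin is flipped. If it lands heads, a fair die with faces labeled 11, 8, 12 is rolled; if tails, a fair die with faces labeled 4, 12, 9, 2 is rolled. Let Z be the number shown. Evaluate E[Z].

E[Z | heads] = (11+8+12)/3 = 31/3.
E[Z | tails] = (4+12+9+2)/4 = 27/4.
E[Z] = (1/2)·(31/3) + (1/2)·(27/4) = 205/24.

205/24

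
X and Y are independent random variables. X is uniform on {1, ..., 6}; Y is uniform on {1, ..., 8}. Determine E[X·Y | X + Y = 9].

49/3

Outcomes with X + Y = 9: (1,8), (2,7), (3,6), (4,5), (5,4), (6,3), each with probability 1/48.
E[X·Y | X + Y = 9] = (8 + 14 + 18 + 20 + 20 + 18) / 6 = 49/3.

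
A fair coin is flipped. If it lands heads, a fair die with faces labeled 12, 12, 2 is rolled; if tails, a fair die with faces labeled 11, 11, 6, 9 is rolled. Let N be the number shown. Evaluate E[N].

215/24

E[N | heads] = (12+12+2)/3 = 26/3.
E[N | tails] = (11+11+6+9)/4 = 37/4.
E[N] = (1/2)·(26/3) + (1/2)·(37/4) = 215/24.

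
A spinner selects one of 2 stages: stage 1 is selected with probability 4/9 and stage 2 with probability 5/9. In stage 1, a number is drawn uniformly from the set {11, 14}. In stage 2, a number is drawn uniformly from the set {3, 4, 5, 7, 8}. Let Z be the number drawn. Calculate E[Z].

E[Z | stage 1] = (11+14)/2 = 25/2.
E[Z | stage 2] = (3+4+5+7+8)/5 = 27/5.
E[Z] = (4/9)·(25/2) + (5/9)·(27/5) = 77/9.

77/9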